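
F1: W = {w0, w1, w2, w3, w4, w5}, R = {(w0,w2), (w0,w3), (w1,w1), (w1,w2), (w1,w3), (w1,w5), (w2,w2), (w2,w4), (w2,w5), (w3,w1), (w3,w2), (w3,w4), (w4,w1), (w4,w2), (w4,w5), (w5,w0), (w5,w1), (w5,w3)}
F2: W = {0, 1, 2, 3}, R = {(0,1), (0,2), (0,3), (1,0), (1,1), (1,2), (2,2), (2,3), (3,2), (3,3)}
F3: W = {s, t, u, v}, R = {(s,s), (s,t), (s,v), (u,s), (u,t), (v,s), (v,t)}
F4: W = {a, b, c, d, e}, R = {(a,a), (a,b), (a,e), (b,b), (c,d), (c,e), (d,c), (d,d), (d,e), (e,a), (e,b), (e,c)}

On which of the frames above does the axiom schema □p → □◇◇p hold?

F1, F2, F4

Frame correspondent (Sahlqvist): ∀x ∀z (xRz → ∃w (xRw ∧ zR²w)) — i.e. a generalized confluence (Geach) condition.
F1: holds.
F2: holds.
F3: fails — sRt but no w with sRw and tR²w.
F4: holds.
Valid on: F1, F2, F4.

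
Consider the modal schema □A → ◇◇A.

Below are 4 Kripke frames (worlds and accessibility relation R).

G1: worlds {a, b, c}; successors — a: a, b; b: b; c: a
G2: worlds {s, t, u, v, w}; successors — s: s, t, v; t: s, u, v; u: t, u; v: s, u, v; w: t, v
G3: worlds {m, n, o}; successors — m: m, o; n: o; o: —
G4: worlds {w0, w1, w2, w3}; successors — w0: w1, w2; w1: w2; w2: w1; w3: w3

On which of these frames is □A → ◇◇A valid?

Frame correspondent (Sahlqvist): ∀x ∃w (xRw ∧ xR²w) — i.e. a generalized confluence (Geach) condition.
G1: ✓.
G2: ✓.
G3: fails — at n but no w with nRw and nR²w.
G4: fails — at w1 but no w with w1Rw and w1R²w.
Valid on: G1, G2.

G1, G2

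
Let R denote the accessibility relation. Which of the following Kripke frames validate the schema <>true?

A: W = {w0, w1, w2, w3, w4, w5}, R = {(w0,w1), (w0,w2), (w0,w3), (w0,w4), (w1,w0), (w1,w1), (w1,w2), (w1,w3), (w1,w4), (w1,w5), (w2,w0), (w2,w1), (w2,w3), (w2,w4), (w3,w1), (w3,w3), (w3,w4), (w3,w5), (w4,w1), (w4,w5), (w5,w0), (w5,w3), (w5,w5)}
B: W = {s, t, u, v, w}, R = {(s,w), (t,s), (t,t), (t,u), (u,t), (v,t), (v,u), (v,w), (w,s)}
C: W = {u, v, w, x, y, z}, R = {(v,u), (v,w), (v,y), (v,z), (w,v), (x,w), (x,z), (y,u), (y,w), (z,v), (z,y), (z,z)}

A, B

This is the axiom for seriality; its first-order frame correspondent is forall x exists y Rxy.
A: holds.
B: holds.
C: fails — world u has no successor.
Valid on: A, B.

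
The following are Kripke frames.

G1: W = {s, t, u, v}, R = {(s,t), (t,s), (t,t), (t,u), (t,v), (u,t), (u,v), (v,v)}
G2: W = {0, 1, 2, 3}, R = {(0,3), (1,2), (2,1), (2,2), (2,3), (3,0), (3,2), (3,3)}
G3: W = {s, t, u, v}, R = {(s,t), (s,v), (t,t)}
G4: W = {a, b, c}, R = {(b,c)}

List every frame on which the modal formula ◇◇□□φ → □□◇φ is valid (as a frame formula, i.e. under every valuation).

G2, G3, G4

This is the axiom for a generalized confluence (Geach) condition; its first-order frame correspondent is ∀x ∀y ∀z ((xR²y ∧ xR²z) → ∃w (yR²w ∧ zRw)).
G1: fails — sR²v, sR²s but no w with vR²w and sRw.
G2: condition met.
G3: condition met.
G4: condition met.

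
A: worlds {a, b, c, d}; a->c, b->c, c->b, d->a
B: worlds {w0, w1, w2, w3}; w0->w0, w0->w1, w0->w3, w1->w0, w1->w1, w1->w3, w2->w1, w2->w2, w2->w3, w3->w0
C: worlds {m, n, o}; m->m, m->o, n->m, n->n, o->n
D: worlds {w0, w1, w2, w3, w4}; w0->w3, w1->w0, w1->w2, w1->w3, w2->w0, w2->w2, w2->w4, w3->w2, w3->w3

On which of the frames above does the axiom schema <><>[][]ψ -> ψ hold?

C

Frame correspondent (Sahlqvist): forall x forall y (x R^2 y -> exists w (y R^2 w & x = w)) — i.e. a generalized confluence (Geach) condition.
A: fails — aR²b but no w with bR²w and a=w.
B: fails — w2R²w0 but no w with w0R²w and w2=w.
C: holds.
D: fails — w1R²w0 but no w with w0R²w and w1=w.
Valid on: C.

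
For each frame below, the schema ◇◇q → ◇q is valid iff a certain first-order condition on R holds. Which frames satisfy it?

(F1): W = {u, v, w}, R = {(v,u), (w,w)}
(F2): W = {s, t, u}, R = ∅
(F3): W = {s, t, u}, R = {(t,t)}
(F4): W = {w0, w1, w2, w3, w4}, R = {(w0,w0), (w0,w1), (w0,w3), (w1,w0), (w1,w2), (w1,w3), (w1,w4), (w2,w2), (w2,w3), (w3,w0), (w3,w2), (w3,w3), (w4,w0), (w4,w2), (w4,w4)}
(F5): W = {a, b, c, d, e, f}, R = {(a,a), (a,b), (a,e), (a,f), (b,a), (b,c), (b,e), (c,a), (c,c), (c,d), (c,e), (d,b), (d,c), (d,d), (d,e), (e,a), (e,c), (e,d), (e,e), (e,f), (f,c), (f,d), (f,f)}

Frame correspondent (Sahlqvist): ∀x ∀y ∀z (Rxy ∧ Ryz → Rxz) — i.e. transitivity.
(F1): condition met.
(F2): condition met.
(F3): condition met.
(F4): fails — Rw1w0 and Rw0w1 but not Rw1w1.
(F5): fails — Rcd and Rdb but not Rcb.

(F1), (F2), (F3)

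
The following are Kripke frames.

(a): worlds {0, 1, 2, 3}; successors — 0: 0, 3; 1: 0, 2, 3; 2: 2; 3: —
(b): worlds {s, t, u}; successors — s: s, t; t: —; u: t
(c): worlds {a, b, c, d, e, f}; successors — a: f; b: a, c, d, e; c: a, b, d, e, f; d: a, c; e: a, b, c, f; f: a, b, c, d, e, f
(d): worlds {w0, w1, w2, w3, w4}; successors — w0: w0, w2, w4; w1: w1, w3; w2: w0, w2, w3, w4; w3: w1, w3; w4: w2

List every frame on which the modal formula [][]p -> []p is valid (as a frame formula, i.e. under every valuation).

(a), (d)

The schema corresponds to density: forall x forall y (Rxy -> exists z (Rxz & Rzy)).
(a): satisfies the condition.
(b): fails — Rut but no z with Ruz and Rzt.
(c): fails — Rdc but no z with Rdz and Rzc.
(d): satisfies the condition.
Valid on: (a), (d).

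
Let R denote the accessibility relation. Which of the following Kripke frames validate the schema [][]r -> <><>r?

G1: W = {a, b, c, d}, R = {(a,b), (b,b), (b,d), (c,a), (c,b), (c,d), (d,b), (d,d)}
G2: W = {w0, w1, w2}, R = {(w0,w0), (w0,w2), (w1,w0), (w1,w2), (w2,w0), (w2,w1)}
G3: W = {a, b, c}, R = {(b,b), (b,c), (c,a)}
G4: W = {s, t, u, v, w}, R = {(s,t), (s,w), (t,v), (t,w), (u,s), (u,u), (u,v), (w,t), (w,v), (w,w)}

The schema corresponds to a generalized confluence (Geach) condition: forall x exists w (x R^2 w & x R^2 w).
G1: condition met.
G2: condition met.
G3: fails — at a but no w with aR²w and aR²w.
G4: fails — at v but no w* with vR²w* and vR²w*.

G1, G2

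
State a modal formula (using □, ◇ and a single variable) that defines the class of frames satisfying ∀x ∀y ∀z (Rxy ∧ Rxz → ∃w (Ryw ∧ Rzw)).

◇□ψ → □◇ψ

This is convergence; the standard corresponding axiom is .2: ◇□ψ → □◇ψ.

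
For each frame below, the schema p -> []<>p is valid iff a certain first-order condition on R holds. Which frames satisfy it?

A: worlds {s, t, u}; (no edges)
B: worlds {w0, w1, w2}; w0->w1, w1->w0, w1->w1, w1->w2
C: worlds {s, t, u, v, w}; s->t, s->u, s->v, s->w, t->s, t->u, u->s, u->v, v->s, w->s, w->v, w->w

This is the axiom for symmetry; its first-order frame correspondent is forall x forall y (Rxy -> Ryx).
A: ✓.
B: fails — Rw1w2 but not Rw2w1.
C: fails — Ruv but not Rvu.

A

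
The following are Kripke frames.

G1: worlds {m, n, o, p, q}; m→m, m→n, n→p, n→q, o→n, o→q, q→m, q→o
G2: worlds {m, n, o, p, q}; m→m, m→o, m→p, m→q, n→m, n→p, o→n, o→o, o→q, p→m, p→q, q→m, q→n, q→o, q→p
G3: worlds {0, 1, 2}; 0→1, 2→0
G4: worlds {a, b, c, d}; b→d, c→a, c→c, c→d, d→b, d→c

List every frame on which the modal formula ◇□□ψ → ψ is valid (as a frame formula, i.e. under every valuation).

G2

The schema corresponds to a generalized confluence (Geach) condition: ∀x ∀y (xRy → ∃w (yR²w ∧ x = w)).
G1: fails — nRp but no w with pR²w and n=w.
G2: holds.
G3: fails — 0R1 but no w with 1R²w and 0=w.
G4: fails — bRd but no w with dR²w and b=w.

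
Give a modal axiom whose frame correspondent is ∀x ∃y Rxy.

A defining formula is □q → ◇q (the D axiom).
Suppose □q→◇q is valid. At any x set V(q)=W. Then □q at x, so ◇q at x, so x has a successor.

□q → ◇q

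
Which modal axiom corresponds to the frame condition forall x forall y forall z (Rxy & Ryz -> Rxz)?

□p → □□p

This is transitivity; the standard corresponding axiom is 4: □p → □□p.
Suppose □p→□□p is valid. Take Rxy, Ryz and set V(p)={w : Rxw}. Then □p at x, so □□p at x, so □p at y, so p at z, i.e. Rxz.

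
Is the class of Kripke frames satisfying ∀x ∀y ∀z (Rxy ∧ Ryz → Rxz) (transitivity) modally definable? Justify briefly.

Definable; □p → □□p defines it

This is a Sahlqvist condition; the 4 axiom □p → □□p defines it.
Suppose □p→□□p is valid. Take Rxy, Ryz and set V(p)={w : Rxw}. Then □p at x, so □□p at x, so □p at y, so p at z, i.e. Rxz.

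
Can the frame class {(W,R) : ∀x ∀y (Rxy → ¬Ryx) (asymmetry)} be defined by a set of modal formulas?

Any modally definable frame class is closed under surjective bounded morphisms.
The 3-cycle (worlds w0,w1,w2 with w0→w1→w2→w0) is asymmetric. Mapping every world to a single reflexive point • is a surjective bounded morphism, and the reflexive point is not asymmetric (R•• but asymmetry requires ¬R••).
Hence asymmetry is not modally definable.

Not definable by any modal formula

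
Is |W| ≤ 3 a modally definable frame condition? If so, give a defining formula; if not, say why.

If a class were modally definable it would be closed under disjoint unions (Goldblatt–Thomason).
Any modal formula valid on each of 4 disjoint one-world frames is valid on their disjoint union (validity is preserved under disjoint unions). Each one-world frame has |W|=1≤3, but the union has |W|=4.
So no modal formula (or set of formulas) defines exactly the |W|≤3 frames.

Not modally definable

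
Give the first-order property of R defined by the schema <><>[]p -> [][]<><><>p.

This is a Sahlqvist (Geach-type) schema ◇^2□^1p → □^2◇^3p.
Minimal-valuation argument: fix x; take any y with xR^2y and any z with xR^2z. Set V(p) to the set of worlds R-reachable from y in exactly 1 step. Then □^1p holds at y, so the antecedent holds at x; validity forces ◇^3p at z, giving a w with zR^3w and yR^1w.
First-order correspondent: forall x forall y forall z ((x R^2 y & x R^2 z) -> exists w (yRw & z R^3 w)).

forall x forall y forall z ((x R^2 y & x R^2 z) -> exists w (yRw & z R^3 w))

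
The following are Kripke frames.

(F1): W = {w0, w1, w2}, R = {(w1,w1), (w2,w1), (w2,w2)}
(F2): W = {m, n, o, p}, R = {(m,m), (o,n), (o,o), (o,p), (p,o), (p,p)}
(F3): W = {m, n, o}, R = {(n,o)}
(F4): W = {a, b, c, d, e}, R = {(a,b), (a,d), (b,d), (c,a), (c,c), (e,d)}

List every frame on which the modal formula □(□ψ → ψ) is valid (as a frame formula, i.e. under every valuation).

Frame correspondent (Sahlqvist): ∀x ∀y (Rxy → Ryy) — i.e. shift-reflexivity.
(F1): satisfies the condition.
(F2): fails — Ron but not Rnn.
(F3): fails — Rno but not Roo.
(F4): fails — Rab but not Rbb.
Valid on: (F1).

(F1)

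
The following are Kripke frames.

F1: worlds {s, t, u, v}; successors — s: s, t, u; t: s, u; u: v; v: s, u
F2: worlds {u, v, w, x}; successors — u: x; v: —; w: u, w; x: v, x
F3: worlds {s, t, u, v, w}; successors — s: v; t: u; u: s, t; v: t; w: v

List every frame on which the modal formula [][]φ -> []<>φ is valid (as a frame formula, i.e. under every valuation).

The schema corresponds to a generalized confluence (Geach) condition: forall x forall z (xRz -> exists w (x R^2 w & zRw)).
F1: satisfies the condition.
F2: fails — xRv but no t with xR²t and vRt.
F3: satisfies the condition.
Valid on: F1, F3.

F1, F3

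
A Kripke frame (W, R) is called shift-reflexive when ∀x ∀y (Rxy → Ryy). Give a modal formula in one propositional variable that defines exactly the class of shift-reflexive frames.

□(□r → r)

The condition is shift-reflexivity. The T□ schema □(□r → r) defines it.
Suppose □(□r→r) is valid. Take Rxy and set V(r)={w : Ryw}. Then at y, □r holds; since □(□r→r) at x, □r→r at y, so r at y, i.e. Ryy.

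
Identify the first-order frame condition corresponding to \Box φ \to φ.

reflexivity: \forall x Rxx

Suppose □φ→φ is valid. At any x set V(φ)={w : Rxw}. Then □φ holds at x, so φ holds at x, i.e. Rxx.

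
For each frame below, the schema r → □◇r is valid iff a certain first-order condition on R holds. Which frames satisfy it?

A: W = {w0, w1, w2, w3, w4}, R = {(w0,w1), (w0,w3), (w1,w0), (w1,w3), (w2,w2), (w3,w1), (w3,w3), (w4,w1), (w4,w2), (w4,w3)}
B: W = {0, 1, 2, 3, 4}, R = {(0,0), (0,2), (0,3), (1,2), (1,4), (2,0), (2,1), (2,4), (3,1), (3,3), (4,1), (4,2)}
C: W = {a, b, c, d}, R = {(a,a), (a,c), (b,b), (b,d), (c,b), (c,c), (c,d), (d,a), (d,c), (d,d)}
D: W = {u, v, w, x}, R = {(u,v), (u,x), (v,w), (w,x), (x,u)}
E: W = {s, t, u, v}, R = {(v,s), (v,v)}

This is the axiom for symmetry; its first-order frame correspondent is ∀x ∀y (Rxy → Ryx).
A: fails — Rw4w1 but not Rw1w4.
B: fails — R31 but not R13.
C: fails — Rcb but not Rbc.
D: fails — Ruv but not Rvu.
E: fails — Rvs but not Rsv.
Valid on no frame.

none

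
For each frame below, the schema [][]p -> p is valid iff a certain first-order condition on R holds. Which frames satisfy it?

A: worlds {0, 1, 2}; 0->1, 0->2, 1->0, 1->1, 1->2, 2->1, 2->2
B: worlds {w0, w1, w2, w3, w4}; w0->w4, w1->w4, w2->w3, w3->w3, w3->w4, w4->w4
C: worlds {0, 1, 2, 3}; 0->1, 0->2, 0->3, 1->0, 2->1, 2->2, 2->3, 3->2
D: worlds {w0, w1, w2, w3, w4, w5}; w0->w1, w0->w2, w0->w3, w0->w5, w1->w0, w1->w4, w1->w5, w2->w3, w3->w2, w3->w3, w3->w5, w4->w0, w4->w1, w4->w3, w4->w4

A, C

Frame correspondent (Sahlqvist): forall x exists w (x R^2 w & x = w) — i.e. a generalized confluence (Geach) condition.
A: ✓.
B: fails — at w0 but no w with w0R²w and w0=w.
C: ✓.
D: fails — at w5 but no w with w5R²w and w5=w.
Valid on: A, C.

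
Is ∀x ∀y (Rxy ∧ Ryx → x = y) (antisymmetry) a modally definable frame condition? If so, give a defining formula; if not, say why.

Any modally definable frame class is closed under surjective bounded morphisms.
The 8-cycle (worlds a,b,c,d,e,f,g,h with a→b→c→d→e→f→g→h→a) is antisymmetric. Sending even-indexed worlds to • and odd-indexed worlds to ∘ is a surjective bounded morphism onto the two-world frame with •↔∘, which is not antisymmetric.
So the class is not modally definable.

Not modally definable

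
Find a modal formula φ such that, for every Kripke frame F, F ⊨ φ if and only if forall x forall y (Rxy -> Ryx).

This is symmetry; the standard corresponding axiom is B: p → □◇p.
Suppose p→□◇p is valid. Take Rxy and set V(p)={x}. Then p at x, so □◇p at x, so ◇p at y, so some z with Ryz has p; z=x, i.e. Ryx.

p → □◇p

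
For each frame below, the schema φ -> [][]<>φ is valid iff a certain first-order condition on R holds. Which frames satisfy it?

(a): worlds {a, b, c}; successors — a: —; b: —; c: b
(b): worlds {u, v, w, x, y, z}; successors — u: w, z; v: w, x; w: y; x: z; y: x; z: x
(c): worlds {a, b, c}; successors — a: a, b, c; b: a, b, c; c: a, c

Frame correspondent (Sahlqvist): forall x forall z (x R^2 z -> exists w (x = w & zRw)) — i.e. a generalized confluence (Geach) condition.
(a): condition met.
(b): fails — uR²x but no t with u=t and xRt.
(c): fails — bR²c but no w with b=w and cRw.
Valid on: (a).

(a)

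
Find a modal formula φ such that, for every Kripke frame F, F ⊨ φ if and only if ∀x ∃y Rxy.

A defining formula is □q → ◇q (the D axiom).
Suppose □q→◇q is valid. At any x set V(q)=W. Then □q at x, so ◇q at x, so x has a successor.

□q → ◇q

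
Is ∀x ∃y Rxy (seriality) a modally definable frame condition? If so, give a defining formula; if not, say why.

Yes, by □r → ◇r

This is a Sahlqvist condition; the D axiom □r → ◇r defines it.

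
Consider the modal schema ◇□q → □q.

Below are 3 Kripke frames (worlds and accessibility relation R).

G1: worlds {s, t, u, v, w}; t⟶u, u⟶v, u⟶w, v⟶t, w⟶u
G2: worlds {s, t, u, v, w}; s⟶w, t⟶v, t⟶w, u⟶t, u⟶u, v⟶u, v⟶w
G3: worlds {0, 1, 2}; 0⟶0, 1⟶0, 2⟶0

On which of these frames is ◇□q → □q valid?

G3

The schema corresponds to the Euclidean property: ∀x ∀y ∀z (Rxy ∧ Rxz → Ryz).
G1: fails — Rtu and Rtu but not Ruu.
G2: fails — Rsw and Rsw but not Rww.
G3: ✓.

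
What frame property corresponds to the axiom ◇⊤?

seriality

◇⊤ holds at w iff w has a successor, so frame-validity of ◇⊤ is exactly seriality. Equivalently via □p → ◇p:
Suppose □p→◇p is valid. At any x set V(p)=W. Then □p at x, so ◇p at x, so x has a successor.
The converse is a direct semantic check.
Frame condition: ∀x ∃y Rxy.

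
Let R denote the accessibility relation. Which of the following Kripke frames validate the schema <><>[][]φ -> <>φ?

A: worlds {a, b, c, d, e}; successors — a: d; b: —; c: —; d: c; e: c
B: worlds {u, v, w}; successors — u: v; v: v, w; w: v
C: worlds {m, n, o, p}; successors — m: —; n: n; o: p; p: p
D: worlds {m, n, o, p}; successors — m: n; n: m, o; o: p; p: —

B, C

This is the axiom for a generalized confluence (Geach) condition; its first-order frame correspondent is forall x forall y (x R^2 y -> exists w (y R^2 w & xRw)).
A: fails — aR²c but no w with cR²w and aRw.
B: ✓.
C: ✓.
D: fails — mR²m but no w with mR²w and mRw.
Valid on: B, C.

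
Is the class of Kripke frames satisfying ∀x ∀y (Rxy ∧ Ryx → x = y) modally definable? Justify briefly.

Any modally definable frame class is closed under surjective bounded morphisms.
The 6-cycle (worlds a,b,c,d,e,f with a→b→c→d→e→f→a) is antisymmetric. Sending even-indexed worlds to a and odd-indexed worlds to b is a surjective bounded morphism onto the two-world frame with a↔b, which is not antisymmetric.
So no modal formula (or set of formulas) defines exactly the antisymmetric frames.

No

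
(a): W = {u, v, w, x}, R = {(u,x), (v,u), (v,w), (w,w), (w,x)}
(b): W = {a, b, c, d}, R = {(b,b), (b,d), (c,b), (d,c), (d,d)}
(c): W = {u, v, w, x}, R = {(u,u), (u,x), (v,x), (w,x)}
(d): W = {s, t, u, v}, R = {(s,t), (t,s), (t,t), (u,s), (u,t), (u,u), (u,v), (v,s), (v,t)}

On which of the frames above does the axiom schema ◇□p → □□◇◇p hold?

(b), (d)

This is the axiom for a generalized confluence (Geach) condition; its first-order frame correspondent is ∀x ∀y ∀z ((xRy ∧ xR²z) → ∃w (yRw ∧ zR²w)).
(a): fails — vRu, vR²x but no t with uRt and xR²t.
(b): ✓.
(c): fails — uRu, uR²x but no t with uRt and xR²t.
(d): ✓.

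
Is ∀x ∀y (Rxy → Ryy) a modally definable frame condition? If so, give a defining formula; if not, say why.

This is a Sahlqvist condition; the T□ axiom □(□r → r) defines it.
Suppose □(□r→r) is valid. Take Rxy and set V(r)={w : Ryw}. Then at y, □r holds; since □(□r→r) at x, □r→r at y, so r at y, i.e. Ryy.

Yes, by □(□r → r)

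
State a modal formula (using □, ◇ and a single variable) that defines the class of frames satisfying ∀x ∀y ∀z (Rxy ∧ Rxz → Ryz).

◇ψ → □◇ψ

This is the Euclidean property; the standard corresponding axiom is 5: ◇ψ → □◇ψ.
Suppose ◇ψ→□◇ψ is valid. Take Rxy, Rxz and set V(ψ)={y}. Then ◇ψ at x, so □◇ψ at x, so ◇ψ at z, so some w with Rzw has ψ; w=y, i.e. Rzy. By symmetry of the argument, Ryz.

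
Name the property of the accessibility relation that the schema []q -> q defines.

Suppose □q→q is valid. At any x set V(q)={w : Rxw}. Then □q holds at x, so q holds at x, i.e. Rxx.

reflexivity: forall x Rxx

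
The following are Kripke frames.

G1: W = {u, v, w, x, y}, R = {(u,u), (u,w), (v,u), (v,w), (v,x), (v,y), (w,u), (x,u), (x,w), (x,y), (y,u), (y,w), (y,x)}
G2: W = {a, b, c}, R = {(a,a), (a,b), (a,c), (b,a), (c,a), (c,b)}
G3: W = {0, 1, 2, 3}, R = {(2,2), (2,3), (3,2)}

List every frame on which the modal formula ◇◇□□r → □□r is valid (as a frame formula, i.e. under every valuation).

G2, G3

The schema corresponds to a generalized confluence (Geach) condition: ∀x ∀y ∀z ((xR²y ∧ xR²z) → ∃w (yR²w ∧ z = w)).
G1: fails — vR²u, vR²x but no t with uR²t and x=t.
G2: ✓.
G3: ✓.
Valid on: G2, G3.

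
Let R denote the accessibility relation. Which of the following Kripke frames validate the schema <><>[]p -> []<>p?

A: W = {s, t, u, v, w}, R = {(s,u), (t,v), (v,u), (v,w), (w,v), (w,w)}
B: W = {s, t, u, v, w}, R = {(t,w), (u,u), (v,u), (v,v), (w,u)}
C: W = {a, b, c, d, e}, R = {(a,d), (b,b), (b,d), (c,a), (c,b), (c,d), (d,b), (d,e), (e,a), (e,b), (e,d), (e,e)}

The schema corresponds to a generalized confluence (Geach) condition: forall x forall y forall z ((x R^2 y & xRz) -> exists w (yRw & zRw)).
A: fails — tR²u, tRv but no w* with uRw* and vRw*.
B: holds.
C: fails — cR²d, cRa but no w with dRw and aRw.
Valid on: B.

B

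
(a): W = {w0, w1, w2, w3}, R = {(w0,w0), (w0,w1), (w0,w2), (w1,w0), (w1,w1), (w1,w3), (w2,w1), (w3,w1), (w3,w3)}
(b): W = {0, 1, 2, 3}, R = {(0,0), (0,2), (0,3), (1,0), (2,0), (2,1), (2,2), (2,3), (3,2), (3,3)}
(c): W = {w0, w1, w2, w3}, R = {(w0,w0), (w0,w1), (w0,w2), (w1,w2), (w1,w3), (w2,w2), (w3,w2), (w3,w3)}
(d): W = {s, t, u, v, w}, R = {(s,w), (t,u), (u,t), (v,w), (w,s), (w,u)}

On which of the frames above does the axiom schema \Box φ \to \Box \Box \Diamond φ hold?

The schema corresponds to a generalized confluence (Geach) condition: \forall x \forall z (x R^2 z \to \exists w (xRw \wedge zRw)).
(a): ✓.
(b): fails — 1R²3 but no w with 1Rw and 3Rw.
(c): ✓.
(d): fails — sR²u but no w* with sRw* and uRw*.
Valid on: (a), (c).

(a), (c)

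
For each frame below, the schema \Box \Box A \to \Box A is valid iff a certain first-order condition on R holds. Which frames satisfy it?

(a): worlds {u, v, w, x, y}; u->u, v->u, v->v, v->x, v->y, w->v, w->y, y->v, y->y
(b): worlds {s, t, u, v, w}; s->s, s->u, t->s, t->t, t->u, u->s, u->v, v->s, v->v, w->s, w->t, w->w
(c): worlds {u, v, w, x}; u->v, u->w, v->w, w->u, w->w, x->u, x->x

(a), (b)

This is the axiom for density; its first-order frame correspondent is \forall x \forall y (Rxy \to \exists z (Rxz \wedge Rzy)).
(a): satisfies the condition.
(b): satisfies the condition.
(c): fails — Ruv but no z with Ruz and Rzv.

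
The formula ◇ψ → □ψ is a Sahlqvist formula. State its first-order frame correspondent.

partial functionality: ∀x ∀y ∀z (Rxy ∧ Rxz → y = z)

This is the CD axiom.
It corresponds to partial functionality: ∀x ∀y ∀z (Rxy ∧ Rxz → y = z).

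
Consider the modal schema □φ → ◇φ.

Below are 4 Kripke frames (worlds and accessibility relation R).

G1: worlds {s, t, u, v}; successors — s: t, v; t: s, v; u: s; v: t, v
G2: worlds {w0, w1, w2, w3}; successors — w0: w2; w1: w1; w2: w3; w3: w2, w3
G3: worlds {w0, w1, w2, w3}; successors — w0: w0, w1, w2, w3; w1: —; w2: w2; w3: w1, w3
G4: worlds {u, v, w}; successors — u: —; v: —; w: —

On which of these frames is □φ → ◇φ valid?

G1, G2

The schema corresponds to seriality: ∀x ∃y Rxy.
G1: ✓.
G2: ✓.
G3: fails — world w1 has no successor.
G4: fails — world u has no successor.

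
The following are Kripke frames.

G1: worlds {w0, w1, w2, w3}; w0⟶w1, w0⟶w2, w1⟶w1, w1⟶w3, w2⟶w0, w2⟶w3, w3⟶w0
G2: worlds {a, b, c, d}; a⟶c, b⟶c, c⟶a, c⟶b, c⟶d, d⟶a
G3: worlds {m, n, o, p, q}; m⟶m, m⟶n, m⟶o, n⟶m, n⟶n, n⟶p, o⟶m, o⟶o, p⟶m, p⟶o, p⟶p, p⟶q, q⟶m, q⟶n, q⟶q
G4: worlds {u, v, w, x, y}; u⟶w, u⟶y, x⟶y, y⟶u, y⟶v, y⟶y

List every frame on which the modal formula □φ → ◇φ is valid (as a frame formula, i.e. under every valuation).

This is the axiom for seriality; its first-order frame correspondent is ∀x ∃y Rxy.
G1: ✓.
G2: ✓.
G3: ✓.
G4: fails — world v has no successor.
Valid on: G1, G2, G3.

G1, G2, G3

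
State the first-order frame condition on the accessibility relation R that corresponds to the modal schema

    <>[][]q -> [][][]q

This is a Sahlqvist (Geach-type) schema ◇^1□^2q → □^3◇^0q.
Minimal-valuation argument: fix x; take any y with xR^1y and any z with xR^3z. Set V(q) to the set of worlds R-reachable from y in exactly 2 steps. Then □^2q holds at y, so the antecedent holds at x; validity forces ◇^0q at z, giving a w with zR^0w and yR^2w.
First-order correspondent: forall x forall y forall z ((xRy & x R^3 z) -> exists w (y R^2 w & z = w)).

forall x forall y forall z ((xRy & x R^3 z) -> exists w (y R^2 w & z = w))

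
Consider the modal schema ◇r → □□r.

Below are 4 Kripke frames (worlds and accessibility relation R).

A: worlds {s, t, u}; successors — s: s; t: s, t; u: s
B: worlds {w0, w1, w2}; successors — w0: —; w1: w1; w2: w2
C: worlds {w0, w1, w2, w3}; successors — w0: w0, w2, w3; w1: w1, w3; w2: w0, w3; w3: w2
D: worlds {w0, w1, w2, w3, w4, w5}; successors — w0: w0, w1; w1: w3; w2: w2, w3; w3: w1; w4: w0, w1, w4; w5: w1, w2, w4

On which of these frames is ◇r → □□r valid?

B

The schema corresponds to a generalized confluence (Geach) condition: ∀x ∀y ∀z ((xRy ∧ xR²z) → ∃w (y = w ∧ z = w)).
A: fails — tRs, tR²t but s ≠ t.
B: holds.
C: fails — w0Rw0, w0R²w2 but w0 ≠ w2.
D: fails — w0Rw0, w0R²w1 but w0 ≠ w1.
Valid on: B.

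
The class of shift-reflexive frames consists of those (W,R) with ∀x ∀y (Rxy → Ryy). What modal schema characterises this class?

□(□s → s)

A defining formula is □(□s → s) (the T□ axiom).
Suppose □(□s→s) is valid. Take Rxy and set V(s)={w : Ryw}. Then at y, □s holds; since □(□s→s) at x, □s→s at y, so s at y, i.e. Ryy.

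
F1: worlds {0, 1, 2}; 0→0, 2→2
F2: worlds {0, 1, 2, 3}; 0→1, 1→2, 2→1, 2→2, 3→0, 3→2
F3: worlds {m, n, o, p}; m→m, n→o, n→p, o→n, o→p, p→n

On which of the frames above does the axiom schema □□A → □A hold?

F1

This is the axiom for density; its first-order frame correspondent is ∀x ∀y (Rxy → ∃z (Rxz ∧ Rzy)).
F1: satisfies the condition.
F2: fails — R01 but no z with R0z and Rz1.
F3: fails — Rpn but no z with Rpz and Rzn.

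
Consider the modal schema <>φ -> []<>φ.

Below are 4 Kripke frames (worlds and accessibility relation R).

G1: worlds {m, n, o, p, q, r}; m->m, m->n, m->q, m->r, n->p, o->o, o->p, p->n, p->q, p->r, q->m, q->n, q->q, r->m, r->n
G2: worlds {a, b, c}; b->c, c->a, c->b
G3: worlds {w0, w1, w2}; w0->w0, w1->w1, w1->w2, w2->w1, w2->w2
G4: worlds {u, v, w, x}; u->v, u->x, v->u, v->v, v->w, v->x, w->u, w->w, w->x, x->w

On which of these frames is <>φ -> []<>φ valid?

G3

Frame correspondent (Sahlqvist): forall x forall y forall z (Rxy & Rxz -> Ryz) — i.e. the Euclidean property.
G1: fails — Rmr and Rmr but not Rrr.
G2: fails — Rbc and Rbc but not Rcc.
G3: ✓.
G4: fails — Rux and Ruv but not Rxv.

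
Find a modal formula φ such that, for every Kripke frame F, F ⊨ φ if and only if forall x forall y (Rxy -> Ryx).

A defining formula is s → □◇s (the B axiom).
Suppose s→□◇s is valid. Take Rxy and set V(s)={x}. Then s at x, so □◇s at x, so ◇s at y, so some z with Ryz has s; z=x, i.e. Ryx.

s → □◇s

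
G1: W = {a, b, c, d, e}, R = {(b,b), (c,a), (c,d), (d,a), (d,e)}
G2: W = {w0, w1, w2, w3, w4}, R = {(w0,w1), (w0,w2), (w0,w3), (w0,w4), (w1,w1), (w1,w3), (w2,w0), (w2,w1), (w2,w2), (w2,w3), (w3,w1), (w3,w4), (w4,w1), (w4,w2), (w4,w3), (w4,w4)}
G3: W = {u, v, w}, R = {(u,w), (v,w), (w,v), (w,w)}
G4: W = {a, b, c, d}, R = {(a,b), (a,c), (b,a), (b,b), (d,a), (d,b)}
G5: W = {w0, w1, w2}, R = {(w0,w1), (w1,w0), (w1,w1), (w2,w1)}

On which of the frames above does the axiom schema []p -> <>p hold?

The schema corresponds to seriality: forall x exists y Rxy.
G1: fails — world a has no successor.
G2: satisfies the condition.
G3: satisfies the condition.
G4: fails — world c has no successor.
G5: satisfies the condition.

G2, G3, G5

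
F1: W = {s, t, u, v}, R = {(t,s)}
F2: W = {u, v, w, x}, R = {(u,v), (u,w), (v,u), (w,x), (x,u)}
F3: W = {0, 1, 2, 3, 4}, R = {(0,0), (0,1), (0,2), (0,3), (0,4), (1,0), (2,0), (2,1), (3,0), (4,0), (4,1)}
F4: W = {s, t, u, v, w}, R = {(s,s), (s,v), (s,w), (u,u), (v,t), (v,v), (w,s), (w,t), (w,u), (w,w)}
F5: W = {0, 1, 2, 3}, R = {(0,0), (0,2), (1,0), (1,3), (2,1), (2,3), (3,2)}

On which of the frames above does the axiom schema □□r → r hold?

F3

Frame correspondent (Sahlqvist): ∀x ∃w (xR²w ∧ x = w) — i.e. a generalized confluence (Geach) condition.
F1: fails — at s but no w with sR²w and s=w.
F2: fails — at w but no t with wR²t and w=t.
F3: condition met.
F4: fails — at t but no w* with tR²w* and t=w*.
F5: fails — at 1 but no w with 1R²w and 1=w.
Valid on: F3.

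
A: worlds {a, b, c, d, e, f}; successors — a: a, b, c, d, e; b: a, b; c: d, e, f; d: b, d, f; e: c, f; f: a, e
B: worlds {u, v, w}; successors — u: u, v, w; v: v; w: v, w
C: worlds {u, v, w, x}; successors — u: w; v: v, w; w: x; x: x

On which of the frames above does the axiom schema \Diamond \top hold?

The schema corresponds to seriality: \forall x \exists y Rxy.
A: condition met.
B: condition met.
C: condition met.

A, B, C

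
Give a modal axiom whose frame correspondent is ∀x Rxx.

□r → r

The condition is reflexivity. The T schema □r → r defines it.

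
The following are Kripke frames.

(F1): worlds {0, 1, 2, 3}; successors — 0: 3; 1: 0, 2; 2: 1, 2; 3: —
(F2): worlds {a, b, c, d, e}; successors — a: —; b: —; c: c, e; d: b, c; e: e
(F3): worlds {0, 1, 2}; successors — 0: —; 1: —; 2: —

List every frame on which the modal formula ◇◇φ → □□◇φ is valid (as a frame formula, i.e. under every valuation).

(F3)

Frame correspondent (Sahlqvist): ∀x ∀y ∀z ((xR²y ∧ xR²z) → ∃w (y = w ∧ zRw)) — i.e. a generalized confluence (Geach) condition.
(F1): fails — 1R²1, 1R²1 but no w with 1=w and 1Rw.
(F2): fails — cR²c, cR²e but no w with c=w and eRw.
(F3): holds.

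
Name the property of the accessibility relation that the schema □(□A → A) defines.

shift-reflexivity: ∀x ∀y (Rxy → Ryy)

Suppose □(□A→A) is valid. Take Rxy and set V(A)={w : Ryw}. Then at y, □A holds; since □(□A→A) at x, □A→A at y, so A at y, i.e. Ryy.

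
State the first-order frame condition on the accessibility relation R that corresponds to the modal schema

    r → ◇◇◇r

This is a Sahlqvist (Geach-type) schema ◇^0□^0r → □^0◇^3r.
Minimal-valuation argument: fix x; take any y with xR^0y and any z with xR^0z. Set V(r) to the set of worlds R-reachable from y in exactly 0 steps. Then □^0r holds at y, so the antecedent holds at x; validity forces ◇^3r at z, giving a w with zR^3w and yR^0w.
First-order correspondent: ∀x ∃w (x = w ∧ xR³w).

∀x ∃w (x = w ∧ xR³w)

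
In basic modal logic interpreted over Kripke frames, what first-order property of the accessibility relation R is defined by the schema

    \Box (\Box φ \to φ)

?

This is the T□ axiom.
It corresponds to shift-reflexivity: \forall x \forall y (Rxy \to Ryy).

Shift-reflexivity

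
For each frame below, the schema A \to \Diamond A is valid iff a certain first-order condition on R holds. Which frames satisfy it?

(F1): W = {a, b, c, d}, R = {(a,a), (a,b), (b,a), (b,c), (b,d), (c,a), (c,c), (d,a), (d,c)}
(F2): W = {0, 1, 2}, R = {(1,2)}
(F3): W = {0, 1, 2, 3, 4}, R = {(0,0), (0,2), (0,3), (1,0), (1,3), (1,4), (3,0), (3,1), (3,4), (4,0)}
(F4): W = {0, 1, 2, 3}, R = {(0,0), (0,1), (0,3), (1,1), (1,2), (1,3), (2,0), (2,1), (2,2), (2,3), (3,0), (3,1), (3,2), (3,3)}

The schema corresponds to reflexivity: \forall x Rxx.
(F1): fails — world b does not see itself.
(F2): fails — world 0 does not see itself.
(F3): fails — world 1 does not see itself.
(F4): holds.
Valid on: (F4).

(F4)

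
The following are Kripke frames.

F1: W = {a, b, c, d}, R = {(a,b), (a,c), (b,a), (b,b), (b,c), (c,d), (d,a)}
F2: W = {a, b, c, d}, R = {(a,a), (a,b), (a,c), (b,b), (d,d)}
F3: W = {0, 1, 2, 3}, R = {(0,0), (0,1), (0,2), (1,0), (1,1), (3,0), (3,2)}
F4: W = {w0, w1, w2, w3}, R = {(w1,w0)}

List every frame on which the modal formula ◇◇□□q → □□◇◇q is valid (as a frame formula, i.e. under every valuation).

F4

Frame correspondent (Sahlqvist): ∀x ∀y ∀z ((xR²y ∧ xR²z) → ∃w (yR²w ∧ zR²w)) — i.e. a generalized confluence (Geach) condition.
F1: fails — aR²c, aR²d but no w with cR²w and dR²w.
F2: fails — aR²a, aR²c but no w with aR²w and cR²w.
F3: fails — 0R²0, 0R²2 but no w with 0R²w and 2R²w.
F4: ✓.
Valid on: F4.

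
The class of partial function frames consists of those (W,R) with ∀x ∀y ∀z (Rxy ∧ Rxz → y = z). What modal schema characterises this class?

A defining formula is ◇ψ → □ψ (the CD axiom).
Suppose ◇ψ→□ψ is valid. Take Rxy, Rxz and set V(ψ)={y}. Then ◇ψ at x, so □ψ at x, so ψ at z, i.e. z=y.

◇ψ → □ψ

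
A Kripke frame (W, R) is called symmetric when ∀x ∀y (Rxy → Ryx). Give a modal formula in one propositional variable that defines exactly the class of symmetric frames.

This is symmetry; the standard corresponding axiom is B: q → □◇q.

q → □◇q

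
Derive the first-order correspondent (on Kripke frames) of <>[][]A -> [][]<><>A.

This is a Sahlqvist (Geach-type) schema ◇^1□^2A → □^2◇^2A.
Minimal-valuation argument: fix x; take any y with xR^1y and any z with xR^2z. Set V(A) to the set of worlds R-reachable from y in exactly 2 steps. Then □^2A holds at y, so the antecedent holds at x; validity forces ◇^2A at z, giving a w with zR^2w and yR^2w.
First-order correspondent: forall x forall y forall z ((xRy & x R^2 z) -> exists w (y R^2 w & z R^2 w)).

forall x forall y forall z ((xRy & x R^2 z) -> exists w (y R^2 w & z R^2 w))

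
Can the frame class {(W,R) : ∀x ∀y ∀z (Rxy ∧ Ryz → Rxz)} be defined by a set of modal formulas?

Yes, by □r → □□r

Yes: it is transitivity, defined by the 4 schema □r → □□r.
Suppose □r→□□r is valid. Take Rxy, Ryz and set V(r)={w : Rxw}. Then □r at x, so □□r at x, so □r at y, so r at z, i.e. Rxz.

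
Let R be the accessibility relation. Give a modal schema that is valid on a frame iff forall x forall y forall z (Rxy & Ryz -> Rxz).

The condition is transitivity. The 4 schema □q → □□q defines it.
Suppose □q→□□q is valid. Take Rxy, Ryz and set V(q)={w : Rxw}. Then □q at x, so □□q at x, so □q at y, so q at z, i.e. Rxz.

□q → □□q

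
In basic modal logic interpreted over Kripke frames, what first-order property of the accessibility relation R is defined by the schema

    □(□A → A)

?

Suppose □(□A→A) is valid. Take Rxy and set V(A)={w : Ryw}. Then at y, □A holds; since □(□A→A) at x, □A→A at y, so A at y, i.e. Ryy.
Conversely, on a frame with shift-reflexivity the schema holds at every world under every valuation.
Frame condition: ∀x ∀y (Rxy → Ryy).

shift-reflexivity: ∀x ∀y (Rxy → Ryy)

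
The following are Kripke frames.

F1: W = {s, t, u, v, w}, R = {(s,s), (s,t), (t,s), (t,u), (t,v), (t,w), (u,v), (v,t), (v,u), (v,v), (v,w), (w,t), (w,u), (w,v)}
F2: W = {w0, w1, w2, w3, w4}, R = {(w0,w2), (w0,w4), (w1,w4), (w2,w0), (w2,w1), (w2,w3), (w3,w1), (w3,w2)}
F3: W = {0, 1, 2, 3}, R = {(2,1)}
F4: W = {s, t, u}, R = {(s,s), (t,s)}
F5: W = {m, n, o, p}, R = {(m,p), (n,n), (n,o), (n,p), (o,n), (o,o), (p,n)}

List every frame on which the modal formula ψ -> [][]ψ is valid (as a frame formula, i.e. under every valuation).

Frame correspondent (Sahlqvist): forall x forall z (x R^2 z -> exists w (x = w & z = w)) — i.e. a generalized confluence (Geach) condition.
F1: fails — sR²t but s ≠ t.
F2: fails — w0R²w1 but w0 ≠ w1.
F3: satisfies the condition.
F4: fails — tR²s but t ≠ s.
F5: fails — mR²n but m ≠ n.

F3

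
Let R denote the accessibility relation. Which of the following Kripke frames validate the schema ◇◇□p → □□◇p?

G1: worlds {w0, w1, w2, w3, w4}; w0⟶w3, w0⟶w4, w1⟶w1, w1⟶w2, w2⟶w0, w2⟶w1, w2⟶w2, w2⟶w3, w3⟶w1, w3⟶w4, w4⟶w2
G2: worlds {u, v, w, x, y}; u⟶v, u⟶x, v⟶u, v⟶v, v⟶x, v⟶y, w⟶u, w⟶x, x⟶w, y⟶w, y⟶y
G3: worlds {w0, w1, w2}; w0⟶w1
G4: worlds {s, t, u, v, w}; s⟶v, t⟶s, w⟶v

G3

The schema corresponds to a generalized confluence (Geach) condition: ∀x ∀y ∀z ((xR²y ∧ xR²z) → ∃w (yRw ∧ zRw)).
G1: fails — w1R²w0, w1R²w1 but no w with w0Rw and w1Rw.
G2: fails — uR²u, uR²x but no t with uRt and xRt.
G3: holds.
G4: fails — tR²v, tR²v but no w* with vRw* and vRw*.
Valid on: G3.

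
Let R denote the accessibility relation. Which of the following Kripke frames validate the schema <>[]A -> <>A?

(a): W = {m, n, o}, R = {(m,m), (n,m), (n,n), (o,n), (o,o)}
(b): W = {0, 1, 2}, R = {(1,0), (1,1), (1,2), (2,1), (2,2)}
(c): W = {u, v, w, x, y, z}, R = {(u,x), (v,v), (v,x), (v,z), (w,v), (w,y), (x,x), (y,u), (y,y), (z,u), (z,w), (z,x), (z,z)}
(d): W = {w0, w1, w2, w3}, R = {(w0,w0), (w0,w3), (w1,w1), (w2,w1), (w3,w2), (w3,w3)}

Frame correspondent (Sahlqvist): forall x forall y (xRy -> exists w (yRw & xRw)) — i.e. a generalized confluence (Geach) condition.
(a): condition met.
(b): fails — 1R0 but no w with 0Rw and 1Rw.
(c): fails — yRu but no t with uRt and yRt.
(d): fails — w3Rw2 but no w with w2Rw and w3Rw.

(a)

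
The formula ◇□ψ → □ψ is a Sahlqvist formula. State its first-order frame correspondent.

The Euclidean property

This is frame-equivalent to ◇ψ → □◇ψ (substitute ¬ψ for ψ and contrapose).
Suppose ◇ψ→□◇ψ is valid. Take Rxy, Rxz and set V(ψ)={y}. Then ◇ψ at x, so □◇ψ at x, so ◇ψ at z, so some w with Rzw has ψ; w=y, i.e. Rzy. By symmetry of the argument, Ryz.
Conversely, any frame satisfying ∀x ∀y ∀z (Rxy ∧ Rxz → Ryz) validates the schema.
Frame condition: ∀x ∀y ∀z (Rxy ∧ Rxz → Ryz).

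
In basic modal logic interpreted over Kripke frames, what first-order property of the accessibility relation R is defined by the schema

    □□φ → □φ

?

This is the C4 axiom.
It corresponds to density: ∀x ∀y (Rxy → ∃z (Rxz ∧ Rzy)).

Density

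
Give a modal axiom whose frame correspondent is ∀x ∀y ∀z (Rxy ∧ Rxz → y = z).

◇p → □p

The condition is partial functionality. The CD schema ◇p → □p defines it.
Suppose ◇p→□p is valid. Take Rxy, Rxz and set V(p)={y}. Then ◇p at x, so □p at x, so p at z, i.e. z=y.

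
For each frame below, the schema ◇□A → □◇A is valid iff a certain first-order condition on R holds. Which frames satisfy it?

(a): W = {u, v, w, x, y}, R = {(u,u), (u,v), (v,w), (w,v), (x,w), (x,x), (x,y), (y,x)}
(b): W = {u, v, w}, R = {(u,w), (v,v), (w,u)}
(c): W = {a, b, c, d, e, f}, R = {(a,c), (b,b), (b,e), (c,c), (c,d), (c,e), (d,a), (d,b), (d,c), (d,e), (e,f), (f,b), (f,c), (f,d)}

The schema corresponds to convergence: ∀x ∀y ∀z (Rxy ∧ Rxz → ∃w (Ryw ∧ Rzw)).
(a): fails — Ruv and Ruu but v and u have no common successor.
(b): condition met.
(c): fails — Rbb and Rbe but b and e have no common successor.
Valid on: (b).

(b)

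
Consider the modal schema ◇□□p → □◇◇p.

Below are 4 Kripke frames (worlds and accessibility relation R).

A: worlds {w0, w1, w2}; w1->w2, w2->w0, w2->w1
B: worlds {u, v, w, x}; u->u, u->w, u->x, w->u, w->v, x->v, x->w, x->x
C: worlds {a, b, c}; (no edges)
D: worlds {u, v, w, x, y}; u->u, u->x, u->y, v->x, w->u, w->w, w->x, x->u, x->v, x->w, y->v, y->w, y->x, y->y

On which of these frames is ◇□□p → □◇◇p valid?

C, D

The schema corresponds to a generalized confluence (Geach) condition: ∀x ∀y ∀z ((xRy ∧ xRz) → ∃w (yR²w ∧ zR²w)).
A: fails — w2Rw0, w2Rw0 but no w with w0R²w and w0R²w.
B: fails — wRu, wRv but no t with uR²t and vR²t.
C: satisfies the condition.
D: satisfies the condition.
Valid on: C, D.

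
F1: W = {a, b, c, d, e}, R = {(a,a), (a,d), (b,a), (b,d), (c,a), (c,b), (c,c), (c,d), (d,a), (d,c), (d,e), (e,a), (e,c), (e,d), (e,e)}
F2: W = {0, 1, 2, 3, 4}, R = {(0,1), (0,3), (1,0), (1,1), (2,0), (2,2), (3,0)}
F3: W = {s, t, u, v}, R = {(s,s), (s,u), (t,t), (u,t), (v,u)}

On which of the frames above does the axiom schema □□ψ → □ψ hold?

The schema corresponds to density: ∀x ∀y (Rxy → ∃z (Rxz ∧ Rzy)).
F1: condition met.
F2: fails — R03 but no z with R0z and Rz3.
F3: fails — Rvu but no z with Rvz and Rzu.
Valid on: F1.

F1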